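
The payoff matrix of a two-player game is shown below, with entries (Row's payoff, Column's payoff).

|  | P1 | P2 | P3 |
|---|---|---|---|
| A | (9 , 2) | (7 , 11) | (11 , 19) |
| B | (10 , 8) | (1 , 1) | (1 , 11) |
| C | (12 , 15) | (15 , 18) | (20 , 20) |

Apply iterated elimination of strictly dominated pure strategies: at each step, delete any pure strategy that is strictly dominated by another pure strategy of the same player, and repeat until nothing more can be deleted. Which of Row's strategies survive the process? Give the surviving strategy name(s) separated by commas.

For Row, C strictly dominates A on the remaining columns (P1: 12>9, P2: 15>7, P3: 20>11); eliminate A.
Row's strategy B is strictly dominated by C (P1: 12>10, P2: 15>1, P3: 20>1) and is removed.
Column's strategy P1 is strictly dominated by P2 (C: 18>15) and is removed.
Column P2 is eliminated: P3 beats it against every remaining row (C: 20>18).
Among the remaining strategies, none is strictly dominated by another pure strategy of the same player, so the elimination stops.
Surviving strategies — Row: {C}; Column: {P3}.

C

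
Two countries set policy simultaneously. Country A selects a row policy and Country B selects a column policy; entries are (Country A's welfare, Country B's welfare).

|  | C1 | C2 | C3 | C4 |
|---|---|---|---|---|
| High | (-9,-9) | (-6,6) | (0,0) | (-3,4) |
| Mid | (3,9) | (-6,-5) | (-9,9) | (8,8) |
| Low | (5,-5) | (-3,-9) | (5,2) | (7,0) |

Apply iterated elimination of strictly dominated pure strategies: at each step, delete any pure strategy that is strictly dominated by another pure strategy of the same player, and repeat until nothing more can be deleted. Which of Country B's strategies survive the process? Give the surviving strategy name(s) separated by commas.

C3

Country A's strategy High is strictly dominated by Low (C1: 5>-9, C2: -3>-6, C3: 5>0, C4: 7>-3) and is removed.
Country B's strategy C2 is strictly dominated by C1 (Mid: 9>-5, Low: -5>-9) and is removed.
Column C4 is eliminated: C3 beats it against every remaining row (Mid: 9>8, Low: 2>0).
Row Mid is eliminated: Low beats it against every remaining column (C1: 5>3, C3: 5>-9).
Country B's strategy C1 is strictly dominated by C3 (Low: 2>-5) and is removed.
Among the remaining strategies, none is strictly dominated by another pure strategy of the same player, so the elimination stops.
Surviving strategies — Country A: {Low}; Country B: {C3}.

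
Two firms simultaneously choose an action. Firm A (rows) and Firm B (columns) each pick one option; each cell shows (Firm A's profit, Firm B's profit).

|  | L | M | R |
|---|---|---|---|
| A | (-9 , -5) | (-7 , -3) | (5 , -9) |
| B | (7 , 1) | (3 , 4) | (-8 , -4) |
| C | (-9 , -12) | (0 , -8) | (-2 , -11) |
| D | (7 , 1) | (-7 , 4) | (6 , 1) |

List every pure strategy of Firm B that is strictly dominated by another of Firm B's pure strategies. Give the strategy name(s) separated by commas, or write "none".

M strictly dominates L — A: -3>-5, B: 4>1, C: -8>-12, D: 4>1.
M is not dominated — it holds its own against L at A (-3>-5); R at A (-3>-9).
R is strictly dominated by M (A: -3>-9, B: 4>-4, C: -8>-11, D: 4>1).

L, R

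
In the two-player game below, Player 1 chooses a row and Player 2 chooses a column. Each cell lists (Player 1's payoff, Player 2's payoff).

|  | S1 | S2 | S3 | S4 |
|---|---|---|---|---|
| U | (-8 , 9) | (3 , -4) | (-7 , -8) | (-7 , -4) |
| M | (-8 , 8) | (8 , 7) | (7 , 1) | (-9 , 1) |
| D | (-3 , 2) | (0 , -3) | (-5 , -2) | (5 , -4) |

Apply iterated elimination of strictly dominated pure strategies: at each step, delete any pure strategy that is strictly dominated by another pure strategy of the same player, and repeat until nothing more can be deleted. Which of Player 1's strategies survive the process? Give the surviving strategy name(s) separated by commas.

D

Player 2's strategy S2 is strictly dominated by S1 (U: 9>-4, M: 8>7, D: 2>-3) and is removed.
Row U is eliminated: D beats it against every remaining column (S1: -3>-8, S3: -5>-7, S4: 5>-7).
Player 2's strategy S3 is strictly dominated by S1 (M: 8>1, D: 2>-2) and is removed.
Player 1's strategy M is strictly dominated by D (S1: -3>-8, S4: 5>-9) and is removed.
Column S4 is eliminated: S1 beats it against every remaining row (D: 2>-4).
Among the remaining strategies, none is strictly dominated by another pure strategy of the same player, so the elimination stops.
Surviving strategies — Player 1: {D}; Player 2: {S1}.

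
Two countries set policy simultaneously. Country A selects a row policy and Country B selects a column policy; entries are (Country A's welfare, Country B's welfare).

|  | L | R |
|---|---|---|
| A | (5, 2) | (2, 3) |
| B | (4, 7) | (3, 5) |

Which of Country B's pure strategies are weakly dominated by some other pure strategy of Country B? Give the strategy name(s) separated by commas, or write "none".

none

L is not dominated — it holds its own against R at B (7>5).
Nothing dominates R: L at A (3>2).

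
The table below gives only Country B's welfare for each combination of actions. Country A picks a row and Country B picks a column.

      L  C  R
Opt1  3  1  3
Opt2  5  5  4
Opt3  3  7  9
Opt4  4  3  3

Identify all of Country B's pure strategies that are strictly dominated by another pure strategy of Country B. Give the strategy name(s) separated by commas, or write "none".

L: no other strategy beats it everywhere (C at Opt1 (3>1); R at Opt1 (3=3)).
C: no other strategy beats it everywhere (L at Opt2 (5=5); R at Opt2 (5>4)).
R is not dominated — it holds its own against L at Opt1 (3=3); C at Opt1 (3>1).

none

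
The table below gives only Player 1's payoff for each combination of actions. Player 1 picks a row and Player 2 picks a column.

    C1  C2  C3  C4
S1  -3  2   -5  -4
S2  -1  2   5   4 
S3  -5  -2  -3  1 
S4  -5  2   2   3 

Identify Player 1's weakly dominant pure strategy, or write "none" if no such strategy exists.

S2

S2 vs S1: C1: -1>-3, C2: 2=2, C3: 5>-5, C4: 4>-4.
S2 vs S3: C1: -1>-5, C2: 2>-2, C3: 5>-3, C4: 4>1.
S2 vs S4: C1: -1>-5, C2: 2=2, C3: 5>2, C4: 4>3.
S2 is at least as good as every other strategy against every opponent action, so it is weakly dominant.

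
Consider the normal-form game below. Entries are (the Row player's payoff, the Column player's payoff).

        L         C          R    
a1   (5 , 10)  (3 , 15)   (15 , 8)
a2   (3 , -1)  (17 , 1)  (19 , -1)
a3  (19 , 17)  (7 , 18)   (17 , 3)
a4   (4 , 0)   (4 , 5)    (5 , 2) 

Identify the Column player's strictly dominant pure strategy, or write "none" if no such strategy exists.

C vs L: a1: 15>10, a2: 1>-1, a3: 18>17, a4: 5>0.
C vs R: a1: 15>8, a2: 1>-1, a3: 18>3, a4: 5>2.
C strictly beats every other strategy against every opponent action, so it is strictly dominant.

C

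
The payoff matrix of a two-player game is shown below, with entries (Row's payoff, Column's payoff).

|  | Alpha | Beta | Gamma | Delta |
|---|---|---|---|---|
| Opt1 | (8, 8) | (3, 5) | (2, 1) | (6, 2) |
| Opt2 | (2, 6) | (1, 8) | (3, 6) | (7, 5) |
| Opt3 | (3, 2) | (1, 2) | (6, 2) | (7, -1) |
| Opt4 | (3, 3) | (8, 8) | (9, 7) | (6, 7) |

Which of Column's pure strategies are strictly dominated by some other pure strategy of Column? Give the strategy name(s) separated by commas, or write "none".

Delta

Alpha: no other strategy beats it everywhere (Beta at Opt1 (8>5); Gamma at Opt1 (8>1); Delta at Opt1 (8>2)).
Nothing dominates Beta: Alpha at Opt2 (8>6); Gamma at Opt1 (5>1); Delta at Opt1 (5>2).
Nothing dominates Gamma: Alpha at Opt2 (6=6); Beta at Opt3 (2=2); Delta at Opt2 (6>5).
Delta: dominated, since Beta does at least as well everywhere (Opt1: 5>2, Opt2: 8>5, Opt3: 2>-1, Opt4: 8>7).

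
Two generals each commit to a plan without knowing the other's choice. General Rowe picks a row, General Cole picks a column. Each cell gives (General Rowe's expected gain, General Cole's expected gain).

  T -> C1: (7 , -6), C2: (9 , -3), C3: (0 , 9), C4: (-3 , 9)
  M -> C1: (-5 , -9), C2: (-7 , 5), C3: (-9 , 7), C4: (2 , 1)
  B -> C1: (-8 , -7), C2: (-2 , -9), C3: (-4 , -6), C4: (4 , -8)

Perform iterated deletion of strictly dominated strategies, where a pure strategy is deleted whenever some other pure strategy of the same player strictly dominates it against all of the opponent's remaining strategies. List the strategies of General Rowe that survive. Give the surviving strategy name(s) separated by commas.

For General Cole, C3 strictly dominates C1 on the remaining rows (T: 9>-6, M: 7>-9, B: -6>-7); eliminate C1.
General Rowe's strategy M is strictly dominated by B (C2: -2>-7, C3: -4>-9, C4: 4>2) and is removed.
General Cole's strategy C2 is strictly dominated by C3 (T: 9>-3, B: -6>-9) and is removed.
Among the remaining strategies, none is strictly dominated by another pure strategy of the same player, so the elimination stops.
Surviving strategies — General Rowe: {T, B}; General Cole: {C3, C4}.

T, B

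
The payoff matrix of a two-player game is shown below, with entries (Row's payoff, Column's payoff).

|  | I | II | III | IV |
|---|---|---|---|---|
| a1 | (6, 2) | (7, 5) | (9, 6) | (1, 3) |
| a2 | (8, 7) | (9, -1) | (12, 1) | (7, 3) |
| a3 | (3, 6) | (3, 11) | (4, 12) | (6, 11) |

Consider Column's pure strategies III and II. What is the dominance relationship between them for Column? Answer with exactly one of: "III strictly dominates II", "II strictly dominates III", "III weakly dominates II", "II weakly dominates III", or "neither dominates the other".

III strictly dominates II

Compare III to II across each choice by Row: a1: 6>5, a2: 1>-1, a3: 12>11.
III gives a strictly higher payoff against each choice by Row, so III strictly dominates II.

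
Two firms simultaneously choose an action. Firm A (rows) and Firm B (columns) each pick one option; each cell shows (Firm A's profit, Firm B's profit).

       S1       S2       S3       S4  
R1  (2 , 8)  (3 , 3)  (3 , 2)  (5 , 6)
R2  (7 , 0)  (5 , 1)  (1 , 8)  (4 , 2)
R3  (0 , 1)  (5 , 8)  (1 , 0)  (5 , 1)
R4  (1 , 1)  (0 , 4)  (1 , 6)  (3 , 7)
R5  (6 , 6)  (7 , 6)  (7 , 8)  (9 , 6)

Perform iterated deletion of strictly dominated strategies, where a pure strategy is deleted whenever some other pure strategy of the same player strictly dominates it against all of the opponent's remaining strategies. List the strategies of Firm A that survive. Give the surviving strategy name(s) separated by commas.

Row R1 is eliminated: R5 beats it against every remaining column (S1: 6>2, S2: 7>3, S3: 7>3, S4: 9>5).
For Firm A, R5 strictly dominates R3 on the remaining columns (S1: 6>0, S2: 7>5, S3: 7>1, S4: 9>5); eliminate R3.
Row R4 is eliminated: R5 beats it against every remaining column (S1: 6>1, S2: 7>0, S3: 7>1, S4: 9>3).
Firm B's strategy S1 is strictly dominated by S3 (R2: 8>0, R5: 8>6) and is removed.
Firm A's strategy R2 is strictly dominated by R5 (S2: 7>5, S3: 7>1, S4: 9>4) and is removed.
For Firm B, S3 strictly dominates S2 on the remaining rows (R5: 8>6); eliminate S2.
For Firm B, S3 strictly dominates S4 on the remaining rows (R5: 8>6); eliminate S4.
Among the remaining strategies, none is strictly dominated by another pure strategy of the same player, so the elimination stops.
Surviving strategies — Firm A: {R5}; Firm B: {S3}.

R5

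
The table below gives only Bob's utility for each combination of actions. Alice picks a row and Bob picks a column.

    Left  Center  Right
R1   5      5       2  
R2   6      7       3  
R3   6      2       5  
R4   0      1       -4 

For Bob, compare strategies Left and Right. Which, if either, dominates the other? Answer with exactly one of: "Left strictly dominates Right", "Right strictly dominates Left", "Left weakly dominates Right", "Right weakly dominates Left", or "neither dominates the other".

Left strictly dominates Right

Left's payoffs vs Right's, by Alice's action — R1: 5>2, R2: 6>3, R3: 6>5, R4: 0>-4.
Every comparison favours Left, so Left strictly dominates Right.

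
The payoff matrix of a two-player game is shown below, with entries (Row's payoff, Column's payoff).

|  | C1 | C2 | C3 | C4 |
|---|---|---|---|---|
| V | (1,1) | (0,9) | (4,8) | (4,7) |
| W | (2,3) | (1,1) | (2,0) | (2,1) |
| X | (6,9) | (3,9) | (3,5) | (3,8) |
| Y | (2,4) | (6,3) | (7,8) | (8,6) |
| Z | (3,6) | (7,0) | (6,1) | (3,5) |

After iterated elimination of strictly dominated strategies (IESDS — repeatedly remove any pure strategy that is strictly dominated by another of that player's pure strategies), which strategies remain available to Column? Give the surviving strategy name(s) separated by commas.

C1, C2, C3, C4

Row's strategy V is strictly dominated by Y (C1: 2>1, C2: 6>0, C3: 7>4, C4: 8>4) and is removed.
For Row, X strictly dominates W on the remaining columns (C1: 6>2, C2: 3>1, C3: 3>2, C4: 3>2); eliminate W.
Among the remaining strategies, none is strictly dominated by another pure strategy of the same player, so the elimination stops.
Surviving strategies — Row: {X, Y, Z}; Column: {C1, C2, C3, C4}.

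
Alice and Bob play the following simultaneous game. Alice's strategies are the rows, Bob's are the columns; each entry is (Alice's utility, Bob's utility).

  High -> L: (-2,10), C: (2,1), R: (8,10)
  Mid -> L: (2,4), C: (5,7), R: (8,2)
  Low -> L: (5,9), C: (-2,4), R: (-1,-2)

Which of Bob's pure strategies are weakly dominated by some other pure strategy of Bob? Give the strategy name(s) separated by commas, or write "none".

L is not dominated — it holds its own against C at High (10>1); R at Mid (4>2).
C: no other strategy beats it everywhere (L at Mid (7>4); R at Mid (7>2)).
R is weakly dominated by L (High: 10=10, Mid: 4>2, Low: 9>-2).

R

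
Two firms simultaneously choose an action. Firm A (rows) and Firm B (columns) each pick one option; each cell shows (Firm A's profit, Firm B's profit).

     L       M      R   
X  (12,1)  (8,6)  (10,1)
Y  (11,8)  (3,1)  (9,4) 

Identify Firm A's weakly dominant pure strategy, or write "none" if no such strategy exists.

X

X vs Y: L: 12>11, M: 8>3, R: 10>9.
X is at least as good as every other strategy against every opponent action, so it is weakly dominant.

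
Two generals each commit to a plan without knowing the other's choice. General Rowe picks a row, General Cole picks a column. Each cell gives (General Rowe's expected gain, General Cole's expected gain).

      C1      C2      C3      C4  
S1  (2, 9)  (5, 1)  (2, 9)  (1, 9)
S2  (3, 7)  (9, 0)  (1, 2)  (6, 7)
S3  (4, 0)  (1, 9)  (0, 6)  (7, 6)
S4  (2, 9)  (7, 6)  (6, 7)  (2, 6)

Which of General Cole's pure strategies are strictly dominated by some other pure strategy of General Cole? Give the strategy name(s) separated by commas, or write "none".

C1 is not dominated — it holds its own against C2 at S1 (9>1); C3 at S1 (9=9); C4 at S1 (9=9).
Nothing dominates C2: C1 at S3 (9>0); C3 at S3 (9>6); C4 at S3 (9>6).
C3 is not dominated — it holds its own against C1 at S1 (9=9); C2 at S1 (9>1); C4 at S1 (9=9).
Nothing dominates C4: C1 at S1 (9=9); C2 at S1 (9>1); C3 at S1 (9=9).

none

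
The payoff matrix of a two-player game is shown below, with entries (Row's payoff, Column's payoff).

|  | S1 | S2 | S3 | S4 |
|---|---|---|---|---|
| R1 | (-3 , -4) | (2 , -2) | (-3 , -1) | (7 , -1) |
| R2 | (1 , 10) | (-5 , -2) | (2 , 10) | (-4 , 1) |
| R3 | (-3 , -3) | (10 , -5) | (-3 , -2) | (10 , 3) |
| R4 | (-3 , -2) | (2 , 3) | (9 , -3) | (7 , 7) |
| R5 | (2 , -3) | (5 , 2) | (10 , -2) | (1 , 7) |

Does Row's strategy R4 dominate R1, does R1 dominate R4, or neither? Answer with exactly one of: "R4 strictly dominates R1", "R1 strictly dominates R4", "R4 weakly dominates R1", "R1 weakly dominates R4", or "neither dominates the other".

R4 weakly dominates R1

Compare R4 to R1 across each opponent action: S1: -3=-3, S2: 2=2, S3: 9>-3, S4: 7=7.
R4 is at least as good everywhere and strictly better somewhere (tied only at S1, S2, S4), so R4 weakly but not strictly dominates R1.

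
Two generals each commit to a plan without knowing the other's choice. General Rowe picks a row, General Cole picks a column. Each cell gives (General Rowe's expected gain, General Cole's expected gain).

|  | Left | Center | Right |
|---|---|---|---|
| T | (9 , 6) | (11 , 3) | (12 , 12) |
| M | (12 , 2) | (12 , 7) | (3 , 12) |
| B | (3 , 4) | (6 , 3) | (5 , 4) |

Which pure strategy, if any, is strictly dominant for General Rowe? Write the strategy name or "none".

T fails to dominate M at Left (9<12).
M fails to dominate T at Right (3<12).
B fails to dominate T at Left (3<9).
No single strategy dominates all the others.

none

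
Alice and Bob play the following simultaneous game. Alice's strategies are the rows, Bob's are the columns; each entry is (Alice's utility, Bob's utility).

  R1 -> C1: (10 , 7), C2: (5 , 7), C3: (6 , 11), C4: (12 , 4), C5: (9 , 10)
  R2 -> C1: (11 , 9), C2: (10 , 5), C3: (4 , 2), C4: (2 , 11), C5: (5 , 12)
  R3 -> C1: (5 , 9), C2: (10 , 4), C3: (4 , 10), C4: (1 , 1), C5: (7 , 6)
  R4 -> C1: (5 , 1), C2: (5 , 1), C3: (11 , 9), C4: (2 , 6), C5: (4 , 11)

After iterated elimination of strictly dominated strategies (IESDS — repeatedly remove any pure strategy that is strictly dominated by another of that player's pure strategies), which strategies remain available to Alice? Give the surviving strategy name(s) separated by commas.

R1, R4

For Bob, C5 strictly dominates C2 on the remaining rows (R1: 10>7, R2: 12>5, R3: 6>4, R4: 11>1); eliminate C2.
For Alice, R1 strictly dominates R3 on the remaining columns (C1: 10>5, C3: 6>4, C4: 12>1, C5: 9>7); eliminate R3.
Bob's strategy C1 is strictly dominated by C5 (R1: 10>7, R2: 12>9, R4: 11>1) and is removed.
For Alice, R1 strictly dominates R2 on the remaining columns (C3: 6>4, C4: 12>2, C5: 9>5); eliminate R2.
For Bob, C3 strictly dominates C4 on the remaining rows (R1: 11>4, R4: 9>6); eliminate C4.
Among the remaining strategies, none is strictly dominated by another pure strategy of the same player, so the elimination stops.
Surviving strategies — Alice: {R1, R4}; Bob: {C3, C5}.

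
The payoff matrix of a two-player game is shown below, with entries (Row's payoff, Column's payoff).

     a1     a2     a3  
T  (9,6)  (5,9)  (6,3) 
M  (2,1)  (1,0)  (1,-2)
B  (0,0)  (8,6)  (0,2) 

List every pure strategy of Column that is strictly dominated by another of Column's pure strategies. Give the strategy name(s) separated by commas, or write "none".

a1: no other strategy beats it everywhere (a2 at M (1>0); a3 at T (6>3)).
a2: no other strategy beats it everywhere (a1 at T (9>6); a3 at T (9>3)).
a2 strictly dominates a3 — T: 9>3, M: 0>-2, B: 6>2.

a3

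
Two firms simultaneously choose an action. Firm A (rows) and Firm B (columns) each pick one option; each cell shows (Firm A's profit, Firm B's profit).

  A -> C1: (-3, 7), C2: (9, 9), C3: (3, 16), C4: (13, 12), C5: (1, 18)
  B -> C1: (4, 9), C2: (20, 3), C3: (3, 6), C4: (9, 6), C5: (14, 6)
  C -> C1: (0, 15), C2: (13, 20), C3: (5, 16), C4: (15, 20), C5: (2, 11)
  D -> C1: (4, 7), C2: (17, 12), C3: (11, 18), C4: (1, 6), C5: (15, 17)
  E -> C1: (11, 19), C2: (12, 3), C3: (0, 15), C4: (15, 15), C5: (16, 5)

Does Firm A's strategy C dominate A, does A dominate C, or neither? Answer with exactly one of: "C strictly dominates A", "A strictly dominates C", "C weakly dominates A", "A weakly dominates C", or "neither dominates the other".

Compare C to A across each choice by Firm B: C1: 0>-3, C2: 13>9, C3: 5>3, C4: 15>13, C5: 2>1.
Every comparison favours C, so C strictly dominates A.

C strictly dominates A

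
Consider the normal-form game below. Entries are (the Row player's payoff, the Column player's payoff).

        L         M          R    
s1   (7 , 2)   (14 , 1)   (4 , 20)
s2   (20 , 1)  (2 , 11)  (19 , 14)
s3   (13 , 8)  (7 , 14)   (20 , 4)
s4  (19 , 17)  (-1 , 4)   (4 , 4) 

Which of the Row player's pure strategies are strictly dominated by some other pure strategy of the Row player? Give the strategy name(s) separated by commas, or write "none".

s4

Nothing dominates s1: s2 at M (14>2); s3 at M (14>7); s4 at M (14>-1).
Nothing dominates s2: s1 at L (20>7); s3 at L (20>13); s4 at L (20>19).
s3: no other strategy beats it everywhere (s1 at L (13>7); s2 at M (7>2); s4 at M (7>-1)).
s4: dominated, since s2 does at least as well everywhere (L: 20>19, M: 2>-1, R: 19>4).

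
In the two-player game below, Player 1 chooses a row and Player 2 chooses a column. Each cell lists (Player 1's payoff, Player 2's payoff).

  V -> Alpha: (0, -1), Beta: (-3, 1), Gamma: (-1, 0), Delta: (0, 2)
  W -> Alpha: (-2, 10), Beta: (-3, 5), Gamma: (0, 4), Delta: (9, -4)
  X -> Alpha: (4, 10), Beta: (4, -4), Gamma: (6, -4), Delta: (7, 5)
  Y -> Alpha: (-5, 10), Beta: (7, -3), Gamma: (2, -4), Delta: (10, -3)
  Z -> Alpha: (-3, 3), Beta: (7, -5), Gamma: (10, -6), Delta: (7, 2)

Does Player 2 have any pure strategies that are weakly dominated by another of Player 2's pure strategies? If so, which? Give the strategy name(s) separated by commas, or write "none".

Alpha is not dominated — it holds its own against Beta at W (10>5); Gamma at W (10>4); Delta at W (10>-4).
Nothing dominates Beta: Alpha at V (1>-1); Gamma at V (1>0); Delta at W (5>-4).
Gamma: dominated, since Beta does at least as well everywhere (V: 1>0, W: 5>4, X: -4=-4, Y: -3>-4, Z: -5>-6).
Delta: no other strategy beats it everywhere (Alpha at V (2>-1); Beta at V (2>1); Gamma at V (2>0)).

Gamma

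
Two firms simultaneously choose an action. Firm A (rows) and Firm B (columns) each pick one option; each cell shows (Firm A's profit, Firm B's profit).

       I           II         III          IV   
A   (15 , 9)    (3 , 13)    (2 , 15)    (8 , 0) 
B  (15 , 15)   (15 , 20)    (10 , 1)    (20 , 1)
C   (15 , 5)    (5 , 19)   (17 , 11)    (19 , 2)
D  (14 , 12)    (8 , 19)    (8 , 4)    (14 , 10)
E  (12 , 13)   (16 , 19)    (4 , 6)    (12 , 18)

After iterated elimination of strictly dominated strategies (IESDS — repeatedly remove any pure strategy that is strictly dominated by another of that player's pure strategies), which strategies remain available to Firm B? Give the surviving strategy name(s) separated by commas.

II

Row D is eliminated: B beats it against every remaining column (I: 15>14, II: 15>8, III: 10>8, IV: 20>14).
Firm B's strategy I is strictly dominated by II (A: 13>9, B: 20>15, C: 19>5, E: 19>13) and is removed.
Row A is eliminated: B beats it against every remaining column (II: 15>3, III: 10>2, IV: 20>8).
Firm B's strategy III is strictly dominated by II (B: 20>1, C: 19>11, E: 19>6) and is removed.
Firm A's strategy C is strictly dominated by B (II: 15>5, IV: 20>19) and is removed.
For Firm B, II strictly dominates IV on the remaining rows (B: 20>1, E: 19>18); eliminate IV.
Row B is eliminated: E beats it against every remaining column (II: 16>15).
Among the remaining strategies, none is strictly dominated by another pure strategy of the same player, so the elimination stops.
Surviving strategies — Firm A: {E}; Firm B: {II}.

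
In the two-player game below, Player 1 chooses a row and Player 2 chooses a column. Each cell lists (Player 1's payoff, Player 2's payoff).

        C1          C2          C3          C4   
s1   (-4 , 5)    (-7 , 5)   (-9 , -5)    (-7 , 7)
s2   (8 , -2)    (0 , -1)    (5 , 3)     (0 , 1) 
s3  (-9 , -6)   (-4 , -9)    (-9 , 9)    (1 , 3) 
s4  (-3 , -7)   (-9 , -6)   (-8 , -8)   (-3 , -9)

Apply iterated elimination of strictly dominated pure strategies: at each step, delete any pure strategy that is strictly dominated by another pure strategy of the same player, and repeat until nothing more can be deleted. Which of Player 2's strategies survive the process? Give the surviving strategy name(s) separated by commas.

C3

Player 1's strategy s1 is strictly dominated by s2 (C1: 8>-4, C2: 0>-7, C3: 5>-9, C4: 0>-7) and is removed.
Row s4 is eliminated: s2 beats it against every remaining column (C1: 8>-3, C2: 0>-9, C3: 5>-8, C4: 0>-3).
Player 2's strategy C1 is strictly dominated by C3 (s2: 3>-2, s3: 9>-6) and is removed.
For Player 2, C3 strictly dominates C2 on the remaining rows (s2: 3>-1, s3: 9>-9); eliminate C2.
Column C4 is eliminated: C3 beats it against every remaining row (s2: 3>1, s3: 9>3).
For Player 1, s2 strictly dominates s3 on the remaining columns (C3: 5>-9); eliminate s3.
Among the remaining strategies, none is strictly dominated by another pure strategy of the same player, so the elimination stops.
Surviving strategies — Player 1: {s2}; Player 2: {C3}.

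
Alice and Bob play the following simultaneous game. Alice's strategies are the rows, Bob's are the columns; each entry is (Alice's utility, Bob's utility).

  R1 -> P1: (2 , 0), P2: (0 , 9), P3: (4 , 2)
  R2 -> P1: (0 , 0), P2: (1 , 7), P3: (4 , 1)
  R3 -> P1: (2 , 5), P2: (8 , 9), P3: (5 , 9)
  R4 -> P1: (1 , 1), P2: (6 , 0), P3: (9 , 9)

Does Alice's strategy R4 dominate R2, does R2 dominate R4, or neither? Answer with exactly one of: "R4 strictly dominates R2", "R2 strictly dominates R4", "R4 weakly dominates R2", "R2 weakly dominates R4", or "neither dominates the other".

R4's payoffs vs R2's, by Bob's action — P1: 1>0, P2: 6>1, P3: 9>4.
R4 gives a strictly higher payoff against each opponent action, so R4 strictly dominates R2.

R4 strictly dominates R2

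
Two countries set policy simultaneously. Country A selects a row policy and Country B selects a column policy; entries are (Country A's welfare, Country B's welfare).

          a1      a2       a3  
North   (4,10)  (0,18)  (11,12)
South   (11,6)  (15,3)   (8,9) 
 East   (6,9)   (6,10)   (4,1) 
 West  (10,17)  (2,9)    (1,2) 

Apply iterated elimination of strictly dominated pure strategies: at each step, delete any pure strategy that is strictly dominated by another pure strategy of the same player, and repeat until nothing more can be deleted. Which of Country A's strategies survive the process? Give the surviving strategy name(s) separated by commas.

For Country A, South strictly dominates East on the remaining columns (a1: 11>6, a2: 15>6, a3: 8>4); eliminate East.
For Country A, South strictly dominates West on the remaining columns (a1: 11>10, a2: 15>2, a3: 8>1); eliminate West.
Country B's strategy a1 is strictly dominated by a3 (North: 12>10, South: 9>6) and is removed.
Among the remaining strategies, none is strictly dominated by another pure strategy of the same player, so the elimination stops.
Surviving strategies — Country A: {North, South}; Country B: {a2, a3}.

North, South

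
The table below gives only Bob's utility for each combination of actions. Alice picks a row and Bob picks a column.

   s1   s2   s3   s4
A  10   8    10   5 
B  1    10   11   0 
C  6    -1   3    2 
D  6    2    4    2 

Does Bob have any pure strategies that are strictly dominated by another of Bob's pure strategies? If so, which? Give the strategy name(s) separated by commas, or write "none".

s1: no other strategy beats it everywhere (s2 at A (10>8); s3 at A (10=10); s4 at A (10>5)).
s2: dominated, since s3 does at least as well everywhere (A: 10>8, B: 11>10, C: 3>-1, D: 4>2).
s3 is not dominated — it holds its own against s1 at A (10=10); s2 at A (10>8); s4 at A (10>5).
s1 strictly dominates s4 — A: 10>5, B: 1>0, C: 6>2, D: 6>2.

s2, s4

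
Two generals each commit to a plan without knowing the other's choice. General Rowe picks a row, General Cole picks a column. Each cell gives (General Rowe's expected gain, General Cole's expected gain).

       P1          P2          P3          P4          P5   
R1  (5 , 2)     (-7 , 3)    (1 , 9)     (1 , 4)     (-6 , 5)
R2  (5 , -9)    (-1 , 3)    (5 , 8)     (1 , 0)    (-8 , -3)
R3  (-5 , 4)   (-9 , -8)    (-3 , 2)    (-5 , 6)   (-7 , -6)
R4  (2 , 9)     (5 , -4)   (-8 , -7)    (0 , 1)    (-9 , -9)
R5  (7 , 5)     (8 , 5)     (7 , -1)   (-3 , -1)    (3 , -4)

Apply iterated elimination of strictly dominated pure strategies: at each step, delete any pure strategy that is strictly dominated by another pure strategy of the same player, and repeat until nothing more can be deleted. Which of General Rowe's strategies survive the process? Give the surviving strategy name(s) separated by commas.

For General Rowe, R1 strictly dominates R3 on the remaining columns (P1: 5>-5, P2: -7>-9, P3: 1>-3, P4: 1>-5, P5: -6>-7); eliminate R3.
General Cole's strategy P5 is strictly dominated by P3 (R1: 9>5, R2: 8>-3, R4: -7>-9, R5: -1>-4) and is removed.
Among the remaining strategies, none is strictly dominated by another pure strategy of the same player, so the elimination stops.
Surviving strategies — General Rowe: {R1, R2, R4, R5}; General Cole: {P1, P2, P3, P4}.

R1, R2, R4, R5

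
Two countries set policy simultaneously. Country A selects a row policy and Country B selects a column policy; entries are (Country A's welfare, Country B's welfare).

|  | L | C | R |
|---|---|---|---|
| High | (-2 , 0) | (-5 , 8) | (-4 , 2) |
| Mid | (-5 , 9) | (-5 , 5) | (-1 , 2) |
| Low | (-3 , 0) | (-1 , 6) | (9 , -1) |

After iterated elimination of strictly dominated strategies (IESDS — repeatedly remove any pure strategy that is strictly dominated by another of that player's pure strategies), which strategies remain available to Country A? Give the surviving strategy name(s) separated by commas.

Low

Row Mid is eliminated: Low beats it against every remaining column (L: -3>-5, C: -1>-5, R: 9>-1).
Column L is eliminated: C beats it against every remaining row (High: 8>0, Low: 6>0).
Row High is eliminated: Low beats it against every remaining column (C: -1>-5, R: 9>-4).
For Country B, C strictly dominates R on the remaining rows (Low: 6>-1); eliminate R.
Among the remaining strategies, none is strictly dominated by another pure strategy of the same player, so the elimination stops.
Surviving strategies — Country A: {Low}; Country B: {C}.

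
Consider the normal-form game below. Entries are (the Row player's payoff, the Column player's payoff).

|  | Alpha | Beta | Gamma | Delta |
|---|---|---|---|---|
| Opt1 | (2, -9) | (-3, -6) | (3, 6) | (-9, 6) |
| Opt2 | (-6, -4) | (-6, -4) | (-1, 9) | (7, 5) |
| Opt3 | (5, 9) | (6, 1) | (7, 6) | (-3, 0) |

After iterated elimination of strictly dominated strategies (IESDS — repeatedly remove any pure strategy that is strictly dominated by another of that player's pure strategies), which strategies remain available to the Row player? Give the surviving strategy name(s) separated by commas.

Opt3

The Row player's strategy Opt1 is strictly dominated by Opt3 (Alpha: 5>2, Beta: 6>-3, Gamma: 7>3, Delta: -3>-9) and is removed.
For the Column player, Gamma strictly dominates Beta on the remaining rows (Opt2: 9>-4, Opt3: 6>1); eliminate Beta.
The Column player's strategy Delta is strictly dominated by Gamma (Opt2: 9>5, Opt3: 6>0) and is removed.
Row Opt2 is eliminated: Opt3 beats it against every remaining column (Alpha: 5>-6, Gamma: 7>-1).
The Column player's strategy Gamma is strictly dominated by Alpha (Opt3: 9>6) and is removed.
Among the remaining strategies, none is strictly dominated by another pure strategy of the same player, so the elimination stops.
Surviving strategies — the Row player: {Opt3}; the Column player: {Alpha}.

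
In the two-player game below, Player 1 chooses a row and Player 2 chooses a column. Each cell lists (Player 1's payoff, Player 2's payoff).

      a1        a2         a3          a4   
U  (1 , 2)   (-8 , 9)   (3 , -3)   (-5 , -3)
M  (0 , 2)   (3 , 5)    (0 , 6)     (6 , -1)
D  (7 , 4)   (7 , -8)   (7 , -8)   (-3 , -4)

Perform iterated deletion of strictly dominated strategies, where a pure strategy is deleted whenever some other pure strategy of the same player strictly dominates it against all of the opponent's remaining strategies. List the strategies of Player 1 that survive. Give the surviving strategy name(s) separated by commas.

D

Player 1's strategy U is strictly dominated by D (a1: 7>1, a2: 7>-8, a3: 7>3, a4: -3>-5) and is removed.
Column a4 is eliminated: a1 beats it against every remaining row (M: 2>-1, D: 4>-4).
For Player 1, D strictly dominates M on the remaining columns (a1: 7>0, a2: 7>3, a3: 7>0); eliminate M.
For Player 2, a1 strictly dominates a2 on the remaining rows (D: 4>-8); eliminate a2.
Player 2's strategy a3 is strictly dominated by a1 (D: 4>-8) and is removed.
Among the remaining strategies, none is strictly dominated by another pure strategy of the same player, so the elimination stops.
Surviving strategies — Player 1: {D}; Player 2: {a1}.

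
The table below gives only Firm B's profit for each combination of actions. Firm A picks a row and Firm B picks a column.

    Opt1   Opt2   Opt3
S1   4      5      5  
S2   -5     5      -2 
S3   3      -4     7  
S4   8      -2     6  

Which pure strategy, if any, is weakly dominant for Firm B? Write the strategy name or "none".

none

Opt1 fails to dominate Opt2 at S1 (4<5).
Opt2 fails to dominate Opt1 at S3 (-4<3).
Opt3 fails to dominate Opt1 at S4 (6<8).
No single strategy dominates all the others.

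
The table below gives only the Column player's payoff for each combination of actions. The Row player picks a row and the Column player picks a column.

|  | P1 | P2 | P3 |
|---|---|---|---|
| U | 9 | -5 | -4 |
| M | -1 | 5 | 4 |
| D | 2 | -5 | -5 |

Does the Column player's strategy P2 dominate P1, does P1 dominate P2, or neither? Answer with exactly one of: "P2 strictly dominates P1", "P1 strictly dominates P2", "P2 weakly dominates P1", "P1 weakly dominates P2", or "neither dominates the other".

neither dominates the other

P2's payoffs vs P1's, by the Row player's action — U: -5<9, M: 5>-1, D: -5<2.
P2 does better at M but worse at U, D; neither strategy dominates the other.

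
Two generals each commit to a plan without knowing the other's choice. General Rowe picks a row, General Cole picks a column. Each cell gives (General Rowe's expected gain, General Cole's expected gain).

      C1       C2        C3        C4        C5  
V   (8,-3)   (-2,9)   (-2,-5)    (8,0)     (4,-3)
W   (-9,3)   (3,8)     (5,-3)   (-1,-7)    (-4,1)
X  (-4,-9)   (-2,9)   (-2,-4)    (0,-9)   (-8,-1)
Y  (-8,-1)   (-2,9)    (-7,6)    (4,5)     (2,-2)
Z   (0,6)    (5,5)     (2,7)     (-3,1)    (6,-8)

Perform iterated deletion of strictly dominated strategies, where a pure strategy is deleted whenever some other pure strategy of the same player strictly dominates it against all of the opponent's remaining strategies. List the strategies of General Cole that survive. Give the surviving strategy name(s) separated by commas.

C1, C2, C3

For General Cole, C2 strictly dominates C4 on the remaining rows (V: 9>0, W: 8>-7, X: 9>-9, Y: 9>5, Z: 5>1); eliminate C4.
For General Rowe, Z strictly dominates X on the remaining columns (C1: 0>-4, C2: 5>-2, C3: 2>-2, C5: 6>-8); eliminate X.
Row Y is eliminated: Z beats it against every remaining column (C1: 0>-8, C2: 5>-2, C3: 2>-7, C5: 6>2).
General Cole's strategy C5 is strictly dominated by C2 (V: 9>-3, W: 8>1, Z: 5>-8) and is removed.
Among the remaining strategies, none is strictly dominated by another pure strategy of the same player, so the elimination stops.
Surviving strategies — General Rowe: {V, W, Z}; General Cole: {C1, C2, C3}.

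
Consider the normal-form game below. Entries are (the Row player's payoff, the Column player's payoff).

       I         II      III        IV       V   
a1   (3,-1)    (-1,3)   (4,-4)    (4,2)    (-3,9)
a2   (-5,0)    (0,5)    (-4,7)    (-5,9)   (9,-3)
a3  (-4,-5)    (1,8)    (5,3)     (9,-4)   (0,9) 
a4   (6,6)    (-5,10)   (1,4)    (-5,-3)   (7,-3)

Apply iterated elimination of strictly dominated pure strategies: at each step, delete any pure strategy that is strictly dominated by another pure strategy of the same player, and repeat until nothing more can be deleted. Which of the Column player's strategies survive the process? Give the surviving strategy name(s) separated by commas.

For the Column player, II strictly dominates I on the remaining rows (a1: 3>-1, a2: 5>0, a3: 8>-5, a4: 10>6); eliminate I.
Row a1 is eliminated: a3 beats it against every remaining column (II: 1>-1, III: 5>4, IV: 9>4, V: 0>-3).
Among the remaining strategies, none is strictly dominated by another pure strategy of the same player, so the elimination stops.
Surviving strategies — the Row player: {a2, a3, a4}; the Column player: {II, III, IV, V}.

II, III, IV, V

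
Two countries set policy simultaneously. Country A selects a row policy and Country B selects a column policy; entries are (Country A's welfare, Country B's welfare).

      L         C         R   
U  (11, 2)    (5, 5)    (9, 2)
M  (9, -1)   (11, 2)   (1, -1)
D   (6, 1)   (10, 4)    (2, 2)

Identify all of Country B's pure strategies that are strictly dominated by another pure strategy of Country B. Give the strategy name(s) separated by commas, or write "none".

L: dominated, since C does at least as well everywhere (U: 5>2, M: 2>-1, D: 4>1).
C is not dominated — it holds its own against L at U (5>2); R at U (5>2).
R: dominated, since C does at least as well everywhere (U: 5>2, M: 2>-1, D: 4>2).

L, R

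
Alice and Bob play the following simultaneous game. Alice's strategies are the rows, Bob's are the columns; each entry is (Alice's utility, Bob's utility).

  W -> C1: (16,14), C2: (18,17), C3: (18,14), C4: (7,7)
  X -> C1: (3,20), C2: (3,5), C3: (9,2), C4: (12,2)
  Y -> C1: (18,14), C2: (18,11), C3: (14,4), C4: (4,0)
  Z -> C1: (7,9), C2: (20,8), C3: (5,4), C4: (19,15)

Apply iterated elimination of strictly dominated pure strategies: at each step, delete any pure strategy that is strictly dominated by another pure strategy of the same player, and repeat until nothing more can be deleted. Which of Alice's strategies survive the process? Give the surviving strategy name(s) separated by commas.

W, Y, Z

Column C3 is eliminated: C2 beats it against every remaining row (W: 17>14, X: 5>2, Y: 11>4, Z: 8>4).
Row X is eliminated: Z beats it against every remaining column (C1: 7>3, C2: 20>3, C4: 19>12).
Among the remaining strategies, none is strictly dominated by another pure strategy of the same player, so the elimination stops.
Surviving strategies — Alice: {W, Y, Z}; Bob: {C1, C2, C4}.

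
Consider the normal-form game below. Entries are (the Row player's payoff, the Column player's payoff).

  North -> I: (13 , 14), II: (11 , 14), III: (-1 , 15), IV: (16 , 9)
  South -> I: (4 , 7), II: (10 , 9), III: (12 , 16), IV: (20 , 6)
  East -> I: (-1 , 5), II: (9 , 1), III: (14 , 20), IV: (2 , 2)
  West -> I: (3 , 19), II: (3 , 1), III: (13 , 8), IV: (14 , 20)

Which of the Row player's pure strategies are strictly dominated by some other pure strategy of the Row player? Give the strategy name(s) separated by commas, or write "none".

none

North: no other strategy beats it everywhere (South at I (13>4); East at I (13>-1); West at I (13>3)).
Nothing dominates South: North at III (12>-1); East at I (4>-1); West at I (4>3).
East: no other strategy beats it everywhere (North at III (14>-1); South at III (14>12); West at II (9>3)).
West: no other strategy beats it everywhere (North at III (13>-1); South at III (13>12); East at I (3>-1)).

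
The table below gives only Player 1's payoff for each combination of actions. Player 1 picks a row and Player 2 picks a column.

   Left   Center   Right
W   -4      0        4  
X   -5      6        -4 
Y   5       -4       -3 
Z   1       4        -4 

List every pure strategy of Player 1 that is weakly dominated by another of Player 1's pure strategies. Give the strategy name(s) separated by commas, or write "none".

W is not dominated — it holds its own against X at Left (-4>-5); Y at Center (0>-4); Z at Right (4>-4).
Nothing dominates X: W at Center (6>0); Y at Center (6>-4); Z at Center (6>4).
Nothing dominates Y: W at Left (5>-4); X at Left (5>-5); Z at Left (5>1).
Z is not dominated — it holds its own against W at Left (1>-4); X at Left (1>-5); Y at Center (4>-4).

none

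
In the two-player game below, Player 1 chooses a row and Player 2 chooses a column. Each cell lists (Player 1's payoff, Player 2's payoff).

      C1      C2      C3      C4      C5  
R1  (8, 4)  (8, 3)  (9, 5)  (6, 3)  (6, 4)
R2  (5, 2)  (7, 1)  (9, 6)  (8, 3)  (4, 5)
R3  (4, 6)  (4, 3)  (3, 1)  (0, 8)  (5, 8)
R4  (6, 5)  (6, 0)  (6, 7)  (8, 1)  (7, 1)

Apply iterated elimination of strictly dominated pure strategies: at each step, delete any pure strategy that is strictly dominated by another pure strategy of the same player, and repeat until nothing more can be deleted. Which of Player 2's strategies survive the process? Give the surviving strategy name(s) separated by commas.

For Player 1, R1 strictly dominates R3 on the remaining columns (C1: 8>4, C2: 8>4, C3: 9>3, C4: 6>0, C5: 6>5); eliminate R3.
Column C1 is eliminated: C3 beats it against every remaining row (R1: 5>4, R2: 6>2, R4: 7>5).
Column C2 is eliminated: C3 beats it against every remaining row (R1: 5>3, R2: 6>1, R4: 7>0).
Player 2's strategy C4 is strictly dominated by C3 (R1: 5>3, R2: 6>3, R4: 7>1) and is removed.
For Player 2, C3 strictly dominates C5 on the remaining rows (R1: 5>4, R2: 6>5, R4: 7>1); eliminate C5.
For Player 1, R1 strictly dominates R4 on the remaining columns (C3: 9>6); eliminate R4.
Among the remaining strategies, none is strictly dominated by another pure strategy of the same player, so the elimination stops.
Surviving strategies — Player 1: {R1, R2}; Player 2: {C3}.

C3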